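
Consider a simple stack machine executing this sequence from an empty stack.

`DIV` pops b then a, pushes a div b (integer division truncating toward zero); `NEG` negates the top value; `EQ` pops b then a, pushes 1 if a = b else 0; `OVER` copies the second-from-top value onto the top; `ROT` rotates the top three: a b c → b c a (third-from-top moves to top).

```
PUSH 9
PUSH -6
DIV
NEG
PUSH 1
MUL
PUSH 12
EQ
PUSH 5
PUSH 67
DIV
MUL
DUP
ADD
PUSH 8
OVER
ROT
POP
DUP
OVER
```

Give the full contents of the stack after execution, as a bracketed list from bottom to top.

PUSH 9  → 9
PUSH -6 → 9 -6
DIV     → -1
NEG     → 1
PUSH 1  → 1 1
MUL     → 1
PUSH 12 → 1 12
EQ      → 0
PUSH 5  → 0 5
PUSH 67 → 0 5 67
DIV     → 0 0
MUL     → 0
DUP     → 0 0
ADD     → 0
PUSH 8  → 0 8
OVER    → 0 8 0
ROT     → 8 0 0
POP     → 8 0
DUP     → 8 0 0
OVER    → 8 0 0 0

[8, 0, 0, 0]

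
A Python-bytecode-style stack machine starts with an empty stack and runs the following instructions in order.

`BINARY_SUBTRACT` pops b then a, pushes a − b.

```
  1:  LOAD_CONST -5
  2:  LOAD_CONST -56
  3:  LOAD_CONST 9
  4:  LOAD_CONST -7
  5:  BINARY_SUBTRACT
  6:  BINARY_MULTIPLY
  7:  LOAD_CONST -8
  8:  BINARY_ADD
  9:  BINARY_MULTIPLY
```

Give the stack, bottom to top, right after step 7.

[-5, -896, -8]

LOAD_CONST -5   : [-5]
LOAD_CONST -56  : [-5, -56]
LOAD_CONST 9    : [-5, -56, 9]
LOAD_CONST -7   : [-5, -56, 9, -7]
BINARY_SUBTRACT : [-5, -56, 16]
BINARY_MULTIPLY : [-5, -896]
LOAD_CONST -8   : [-5, -896, -8]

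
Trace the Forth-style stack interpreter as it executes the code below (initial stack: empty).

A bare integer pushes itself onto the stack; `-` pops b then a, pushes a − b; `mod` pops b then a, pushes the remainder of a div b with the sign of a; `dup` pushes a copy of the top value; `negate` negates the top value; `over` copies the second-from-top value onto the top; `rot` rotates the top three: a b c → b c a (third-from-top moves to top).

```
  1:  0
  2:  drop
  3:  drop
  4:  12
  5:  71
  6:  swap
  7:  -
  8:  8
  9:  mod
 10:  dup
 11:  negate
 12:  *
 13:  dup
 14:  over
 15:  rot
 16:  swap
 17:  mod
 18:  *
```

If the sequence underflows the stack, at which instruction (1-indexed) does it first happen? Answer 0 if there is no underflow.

0     [0]
drop  []
drop  — needs 1 operand, stack has 0 → underflow

3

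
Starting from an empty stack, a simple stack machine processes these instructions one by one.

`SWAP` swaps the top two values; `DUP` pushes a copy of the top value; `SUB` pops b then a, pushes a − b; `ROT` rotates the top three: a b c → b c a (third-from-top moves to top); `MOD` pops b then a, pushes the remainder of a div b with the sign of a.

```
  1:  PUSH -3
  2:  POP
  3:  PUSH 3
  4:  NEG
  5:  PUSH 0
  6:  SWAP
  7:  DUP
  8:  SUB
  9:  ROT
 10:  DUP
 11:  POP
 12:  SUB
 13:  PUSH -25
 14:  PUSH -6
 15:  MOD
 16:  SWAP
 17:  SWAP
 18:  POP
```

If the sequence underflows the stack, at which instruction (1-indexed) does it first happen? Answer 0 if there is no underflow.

PUSH -3 : [-3]
POP     : []
PUSH 3  : [3]
NEG     : [-3]
PUSH 0  : [-3, 0]
SWAP    : [0, -3]
DUP     : [0, -3, -3]
SUB     : [0, 0]
ROT  — needs 3 operands, stack has 2 → underflow

9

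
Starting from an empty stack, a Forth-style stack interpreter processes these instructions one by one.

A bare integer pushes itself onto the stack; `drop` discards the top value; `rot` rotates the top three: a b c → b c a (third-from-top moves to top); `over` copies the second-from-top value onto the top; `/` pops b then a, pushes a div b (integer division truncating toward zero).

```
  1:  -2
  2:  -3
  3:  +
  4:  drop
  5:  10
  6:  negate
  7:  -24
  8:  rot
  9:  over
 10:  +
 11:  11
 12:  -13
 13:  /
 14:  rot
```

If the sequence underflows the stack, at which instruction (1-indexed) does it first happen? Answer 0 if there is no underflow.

8

-2      -2
-3      -2 -3
+       -5
drop    (empty)
10      10
negate  -10
-24     -10 -24
rot  — needs 3 operands, stack has 2 → underflow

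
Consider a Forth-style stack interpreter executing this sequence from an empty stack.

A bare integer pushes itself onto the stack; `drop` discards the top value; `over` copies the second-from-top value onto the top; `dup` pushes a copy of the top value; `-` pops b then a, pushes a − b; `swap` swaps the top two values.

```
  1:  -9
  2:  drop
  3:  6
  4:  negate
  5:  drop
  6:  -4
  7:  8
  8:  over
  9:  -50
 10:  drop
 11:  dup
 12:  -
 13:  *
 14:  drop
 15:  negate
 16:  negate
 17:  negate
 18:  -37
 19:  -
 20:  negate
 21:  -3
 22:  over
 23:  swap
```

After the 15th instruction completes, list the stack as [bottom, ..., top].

-9     : [-9]
drop   : []
6      : [6]
negate : [-6]
drop   : []
-4     : [-4]
8      : [-4, 8]
over   : [-4, 8, -4]
-50    : [-4, 8, -4, -50]
drop   : [-4, 8, -4]
dup    : [-4, 8, -4, -4]
-      : [-4, 8, 0]
*      : [-4, 0]
drop   : [-4]
negate : [4]

[4]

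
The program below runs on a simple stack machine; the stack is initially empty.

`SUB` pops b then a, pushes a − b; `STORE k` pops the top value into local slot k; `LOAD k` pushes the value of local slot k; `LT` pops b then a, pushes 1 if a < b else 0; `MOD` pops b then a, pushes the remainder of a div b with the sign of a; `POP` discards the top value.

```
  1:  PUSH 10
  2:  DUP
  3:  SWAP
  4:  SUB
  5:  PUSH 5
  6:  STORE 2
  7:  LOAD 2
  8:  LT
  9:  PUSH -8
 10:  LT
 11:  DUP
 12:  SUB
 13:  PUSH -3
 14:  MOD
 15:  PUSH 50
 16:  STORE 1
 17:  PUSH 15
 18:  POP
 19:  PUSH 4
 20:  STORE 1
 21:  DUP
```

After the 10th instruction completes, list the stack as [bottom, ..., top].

PUSH 10  [10]
DUP      [10, 10]
SWAP     [10, 10]
SUB      [0]
PUSH 5   [0, 5]
STORE 2  [0]
LOAD 2   [0, 5]
LT       [1]
PUSH -8  [1, -8]
LT       [0]

[0]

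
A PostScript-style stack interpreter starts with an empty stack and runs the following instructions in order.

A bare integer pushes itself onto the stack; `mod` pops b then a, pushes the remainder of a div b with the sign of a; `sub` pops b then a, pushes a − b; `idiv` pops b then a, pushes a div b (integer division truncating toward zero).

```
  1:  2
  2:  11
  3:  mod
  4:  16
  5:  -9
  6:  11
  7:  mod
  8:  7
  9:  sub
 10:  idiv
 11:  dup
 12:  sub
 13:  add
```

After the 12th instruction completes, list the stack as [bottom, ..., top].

[2, 0]

2    : 2
11   : 2 11
mod  : 2
16   : 2 16
-9   : 2 16 -9
11   : 2 16 -9 11
mod  : 2 16 -9
7    : 2 16 -9 7
sub  : 2 16 -16
idiv : 2 -1
dup  : 2 -1 -1
sub  : 2 0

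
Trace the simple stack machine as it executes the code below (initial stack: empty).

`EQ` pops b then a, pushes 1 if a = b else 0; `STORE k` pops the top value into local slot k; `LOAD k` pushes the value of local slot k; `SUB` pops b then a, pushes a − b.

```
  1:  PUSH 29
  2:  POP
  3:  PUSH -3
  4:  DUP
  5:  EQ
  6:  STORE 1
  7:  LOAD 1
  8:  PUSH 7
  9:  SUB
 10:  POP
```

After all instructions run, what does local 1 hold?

1

PUSH 29 : 29
POP     : (empty)
PUSH -3 : -3
DUP     : -3 -3
EQ      : 1
STORE 1 : (empty)
LOAD 1  : 1
PUSH 7  : 1 7
SUB     : -6
POP     : (empty)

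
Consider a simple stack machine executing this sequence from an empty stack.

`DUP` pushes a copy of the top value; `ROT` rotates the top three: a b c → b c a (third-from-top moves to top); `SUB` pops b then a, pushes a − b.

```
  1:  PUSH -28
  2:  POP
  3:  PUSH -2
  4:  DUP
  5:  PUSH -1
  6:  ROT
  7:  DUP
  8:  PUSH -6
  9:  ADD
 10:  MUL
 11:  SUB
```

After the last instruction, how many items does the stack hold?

PUSH -28 : -28
POP      : (empty)
PUSH -2  : -2
DUP      : -2 -2
PUSH -1  : -2 -2 -1
ROT      : -2 -1 -2
DUP      : -2 -1 -2 -2
PUSH -6  : -2 -1 -2 -2 -6
ADD      : -2 -1 -2 -8
MUL      : -2 -1 16
SUB      : -2 -17

2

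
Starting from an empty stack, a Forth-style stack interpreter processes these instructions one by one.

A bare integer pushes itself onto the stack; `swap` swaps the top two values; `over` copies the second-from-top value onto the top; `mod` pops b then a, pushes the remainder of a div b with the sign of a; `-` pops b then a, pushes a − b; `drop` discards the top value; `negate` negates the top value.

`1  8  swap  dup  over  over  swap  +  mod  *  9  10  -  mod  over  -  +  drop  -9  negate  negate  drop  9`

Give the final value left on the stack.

9

1       1
8       1 8
swap    8 1
dup     8 1 1
over    8 1 1 1
over    8 1 1 1 1
swap    8 1 1 1 1
+       8 1 1 2
mod     8 1 1
*       8 1
9       8 1 9
10      8 1 9 10
-       8 1 -1
mod     8 0
over    8 0 8
-       8 -8
+       0
drop    (empty)
-9      -9
negate  9
negate  -9
drop    (empty)
9       9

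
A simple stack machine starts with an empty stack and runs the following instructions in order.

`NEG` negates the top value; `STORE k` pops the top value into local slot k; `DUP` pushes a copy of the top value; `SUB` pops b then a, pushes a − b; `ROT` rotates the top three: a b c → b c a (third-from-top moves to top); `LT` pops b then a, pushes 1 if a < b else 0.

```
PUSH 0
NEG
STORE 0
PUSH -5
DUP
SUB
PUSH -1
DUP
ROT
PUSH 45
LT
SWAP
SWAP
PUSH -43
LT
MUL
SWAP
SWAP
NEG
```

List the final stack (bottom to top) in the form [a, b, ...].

[-1, 0]

PUSH 0    [0]
NEG       [0]
STORE 0   []
PUSH -5   [-5]
DUP       [-5, -5]
SUB       [0]
PUSH -1   [0, -1]
DUP       [0, -1, -1]
ROT       [-1, -1, 0]
PUSH 45   [-1, -1, 0, 45]
LT        [-1, -1, 1]
SWAP      [-1, 1, -1]
SWAP      [-1, -1, 1]
PUSH -43  [-1, -1, 1, -43]
LT        [-1, -1, 0]
MUL       [-1, 0]
SWAP      [0, -1]
SWAP      [-1, 0]
NEG       [-1, 0]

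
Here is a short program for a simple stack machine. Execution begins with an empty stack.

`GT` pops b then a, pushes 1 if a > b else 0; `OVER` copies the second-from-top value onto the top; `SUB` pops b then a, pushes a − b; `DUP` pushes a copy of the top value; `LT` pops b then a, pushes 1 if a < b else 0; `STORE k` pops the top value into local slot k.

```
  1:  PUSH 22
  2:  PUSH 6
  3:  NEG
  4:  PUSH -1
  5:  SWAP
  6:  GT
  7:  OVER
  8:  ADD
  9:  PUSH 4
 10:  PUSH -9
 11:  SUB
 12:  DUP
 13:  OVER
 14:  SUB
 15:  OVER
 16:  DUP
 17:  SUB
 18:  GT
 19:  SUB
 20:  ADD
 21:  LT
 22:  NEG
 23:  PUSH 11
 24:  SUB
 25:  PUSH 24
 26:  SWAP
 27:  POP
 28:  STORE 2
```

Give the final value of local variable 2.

PUSH 22 → [22]
PUSH 6  → [22, 6]
NEG     → [22, -6]
PUSH -1 → [22, -6, -1]
SWAP    → [22, -1, -6]
GT      → [22, 1]
OVER    → [22, 1, 22]
ADD     → [22, 23]
PUSH 4  → [22, 23, 4]
PUSH -9 → [22, 23, 4, -9]
SUB     → [22, 23, 13]
DUP     → [22, 23, 13, 13]
OVER    → [22, 23, 13, 13, 13]
SUB     → [22, 23, 13, 0]
OVER    → [22, 23, 13, 0, 13]
DUP     → [22, 23, 13, 0, 13, 13]
SUB     → [22, 23, 13, 0, 0]
GT      → [22, 23, 13, 0]
SUB     → [22, 23, 13]
ADD     → [22, 36]
LT      → [1]
NEG     → [-1]
PUSH 11 → [-1, 11]
SUB     → [-12]
PUSH 24 → [-12, 24]
SWAP    → [24, -12]
POP     → [24]
STORE 2 → []

24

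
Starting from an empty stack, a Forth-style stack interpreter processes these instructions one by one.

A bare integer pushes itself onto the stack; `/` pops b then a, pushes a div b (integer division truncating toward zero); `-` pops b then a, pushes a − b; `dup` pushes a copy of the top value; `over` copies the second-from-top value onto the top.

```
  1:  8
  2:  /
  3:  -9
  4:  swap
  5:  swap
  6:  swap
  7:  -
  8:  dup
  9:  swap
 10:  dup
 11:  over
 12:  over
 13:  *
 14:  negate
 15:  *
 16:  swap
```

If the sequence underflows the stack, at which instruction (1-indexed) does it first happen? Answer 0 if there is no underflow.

2

8 : 8
/  — needs 2 operands, stack has 1 → underflow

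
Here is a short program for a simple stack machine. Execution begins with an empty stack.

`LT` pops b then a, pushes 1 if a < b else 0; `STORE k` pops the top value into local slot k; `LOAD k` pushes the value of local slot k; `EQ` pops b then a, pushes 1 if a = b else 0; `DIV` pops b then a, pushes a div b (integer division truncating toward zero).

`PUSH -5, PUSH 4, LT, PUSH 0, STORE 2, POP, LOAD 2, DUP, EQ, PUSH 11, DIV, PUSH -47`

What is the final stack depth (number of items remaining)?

PUSH -5  → -5
PUSH 4   → -5 4
LT       → 1
PUSH 0   → 1 0
STORE 2  → 1
POP      → (empty)
LOAD 2   → 0
DUP      → 0 0
EQ       → 1
PUSH 11  → 1 11
DIV      → 0
PUSH -47 → 0 -47

2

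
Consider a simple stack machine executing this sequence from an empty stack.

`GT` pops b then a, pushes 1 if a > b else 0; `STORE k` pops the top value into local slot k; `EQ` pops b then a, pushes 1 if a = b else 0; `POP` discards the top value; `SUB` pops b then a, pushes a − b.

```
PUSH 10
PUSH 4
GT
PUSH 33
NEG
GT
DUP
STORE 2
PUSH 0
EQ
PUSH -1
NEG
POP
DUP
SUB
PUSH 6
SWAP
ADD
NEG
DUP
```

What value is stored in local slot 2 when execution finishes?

1

PUSH 10  [10]
PUSH 4   [10, 4]
GT       [1]
PUSH 33  [1, 33]
NEG      [1, -33]
GT       [1]
DUP      [1, 1]
STORE 2  [1]
PUSH 0   [1, 0]
EQ       [0]
PUSH -1  [0, -1]
NEG      [0, 1]
POP      [0]
DUP      [0, 0]
SUB      [0]
PUSH 6   [0, 6]
SWAP     [6, 0]
ADD      [6]
NEG      [-6]
DUP      [-6, -6]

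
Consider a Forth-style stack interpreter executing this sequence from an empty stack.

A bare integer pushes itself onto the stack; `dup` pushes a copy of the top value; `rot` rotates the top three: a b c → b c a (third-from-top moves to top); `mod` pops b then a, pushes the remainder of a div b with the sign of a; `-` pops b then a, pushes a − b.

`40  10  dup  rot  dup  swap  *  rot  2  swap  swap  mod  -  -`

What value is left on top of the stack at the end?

-1590

40   -> [40]
10   -> [40, 10]
dup  -> [40, 10, 10]
rot  -> [10, 10, 40]
dup  -> [10, 10, 40, 40]
swap -> [10, 10, 40, 40]
*    -> [10, 10, 1600]
rot  -> [10, 1600, 10]
2    -> [10, 1600, 10, 2]
swap -> [10, 1600, 2, 10]
swap -> [10, 1600, 10, 2]
mod  -> [10, 1600, 0]
-    -> [10, 1600]
-    -> [-1590]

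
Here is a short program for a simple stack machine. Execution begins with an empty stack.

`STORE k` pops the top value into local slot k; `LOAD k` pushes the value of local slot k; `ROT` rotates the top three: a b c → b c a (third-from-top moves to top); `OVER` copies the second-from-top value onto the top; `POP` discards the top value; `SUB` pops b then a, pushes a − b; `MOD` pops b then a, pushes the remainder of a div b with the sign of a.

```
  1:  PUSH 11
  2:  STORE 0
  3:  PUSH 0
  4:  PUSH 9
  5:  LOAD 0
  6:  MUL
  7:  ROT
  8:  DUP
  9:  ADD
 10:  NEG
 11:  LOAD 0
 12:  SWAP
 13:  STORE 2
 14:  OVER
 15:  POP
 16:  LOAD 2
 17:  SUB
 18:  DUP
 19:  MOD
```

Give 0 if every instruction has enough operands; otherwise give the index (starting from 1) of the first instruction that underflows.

7

PUSH 11 : 11
STORE 0 : (empty)
PUSH 0  : 0
PUSH 9  : 0 9
LOAD 0  : 0 9 11
MUL     : 0 99
ROT  — needs 3 operands, stack has 2 → underflow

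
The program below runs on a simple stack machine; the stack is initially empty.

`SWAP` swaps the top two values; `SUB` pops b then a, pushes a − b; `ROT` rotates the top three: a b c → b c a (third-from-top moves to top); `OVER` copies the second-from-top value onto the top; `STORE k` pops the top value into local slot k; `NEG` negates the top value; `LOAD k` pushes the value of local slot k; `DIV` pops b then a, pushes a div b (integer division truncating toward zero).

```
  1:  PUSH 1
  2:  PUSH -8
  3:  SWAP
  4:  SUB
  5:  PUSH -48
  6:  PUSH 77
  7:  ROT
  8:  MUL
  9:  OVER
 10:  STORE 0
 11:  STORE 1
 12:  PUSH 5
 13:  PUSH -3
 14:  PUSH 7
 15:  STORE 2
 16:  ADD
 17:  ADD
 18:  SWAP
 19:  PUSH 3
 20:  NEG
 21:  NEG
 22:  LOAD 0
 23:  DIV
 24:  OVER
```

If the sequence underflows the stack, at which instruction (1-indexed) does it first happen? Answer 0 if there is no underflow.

PUSH 1   → 1
PUSH -8  → 1 -8
SWAP     → -8 1
SUB      → -9
PUSH -48 → -9 -48
PUSH 77  → -9 -48 77
ROT      → -48 77 -9
MUL      → -48 -693
OVER     → -48 -693 -48
STORE 0  → -48 -693
STORE 1  → -48
PUSH 5   → -48 5
PUSH -3  → -48 5 -3
PUSH 7   → -48 5 -3 7
STORE 2  → -48 5 -3
ADD      → -48 2
ADD      → -46
SWAP  — needs 2 operands, stack has 1 → underflow

18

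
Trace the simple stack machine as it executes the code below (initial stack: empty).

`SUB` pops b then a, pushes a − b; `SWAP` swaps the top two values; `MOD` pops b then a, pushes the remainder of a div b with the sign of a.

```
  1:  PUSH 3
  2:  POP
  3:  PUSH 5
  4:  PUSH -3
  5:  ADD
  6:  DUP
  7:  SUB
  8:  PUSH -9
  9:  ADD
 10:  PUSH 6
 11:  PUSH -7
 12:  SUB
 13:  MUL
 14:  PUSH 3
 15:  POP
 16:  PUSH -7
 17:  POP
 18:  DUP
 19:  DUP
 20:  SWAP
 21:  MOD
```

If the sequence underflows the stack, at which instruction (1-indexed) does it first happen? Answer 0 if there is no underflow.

PUSH 3  → 3
POP     → (empty)
PUSH 5  → 5
PUSH -3 → 5 -3
ADD     → 2
DUP     → 2 2
SUB     → 0
PUSH -9 → 0 -9
ADD     → -9
PUSH 6  → -9 6
PUSH -7 → -9 6 -7
SUB     → -9 13
MUL     → -117
PUSH 3  → -117 3
POP     → -117
PUSH -7 → -117 -7
POP     → -117
DUP     → -117 -117
DUP     → -117 -117 -117
SWAP    → -117 -117 -117
MOD     → -117 0

0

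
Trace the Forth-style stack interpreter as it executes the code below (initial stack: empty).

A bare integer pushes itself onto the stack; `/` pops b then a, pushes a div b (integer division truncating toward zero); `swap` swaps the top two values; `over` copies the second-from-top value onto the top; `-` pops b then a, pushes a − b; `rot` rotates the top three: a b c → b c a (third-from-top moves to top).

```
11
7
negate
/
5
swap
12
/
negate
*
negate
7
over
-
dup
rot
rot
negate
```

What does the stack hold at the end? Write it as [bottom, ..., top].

11     → 11
7      → 11 7
negate → 11 -7
/      → -1
5      → -1 5
swap   → 5 -1
12     → 5 -1 12
/      → 5 0
negate → 5 0
*      → 0
negate → 0
7      → 0 7
over   → 0 7 0
-      → 0 7
dup    → 0 7 7
rot    → 7 7 0
rot    → 7 0 7
negate → 7 0 -7

[7, 0, -7]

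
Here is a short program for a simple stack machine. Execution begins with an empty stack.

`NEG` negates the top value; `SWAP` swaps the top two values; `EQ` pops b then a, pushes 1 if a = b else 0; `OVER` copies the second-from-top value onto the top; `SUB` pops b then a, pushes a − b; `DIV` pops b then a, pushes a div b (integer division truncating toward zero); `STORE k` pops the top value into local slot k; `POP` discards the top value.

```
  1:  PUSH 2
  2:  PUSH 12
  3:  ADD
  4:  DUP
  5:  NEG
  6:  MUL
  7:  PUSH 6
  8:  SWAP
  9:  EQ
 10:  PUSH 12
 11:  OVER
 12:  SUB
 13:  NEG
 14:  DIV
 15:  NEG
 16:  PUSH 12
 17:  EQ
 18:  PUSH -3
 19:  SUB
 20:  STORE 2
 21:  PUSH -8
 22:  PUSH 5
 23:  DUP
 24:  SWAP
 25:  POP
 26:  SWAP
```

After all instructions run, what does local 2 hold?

PUSH 2   [2]
PUSH 12  [2, 12]
ADD      [14]
DUP      [14, 14]
NEG      [14, -14]
MUL      [-196]
PUSH 6   [-196, 6]
SWAP     [6, -196]
EQ       [0]
PUSH 12  [0, 12]
OVER     [0, 12, 0]
SUB      [0, 12]
NEG      [0, -12]
DIV      [0]
NEG      [0]
PUSH 12  [0, 12]
EQ       [0]
PUSH -3  [0, -3]
SUB      [3]
STORE 2  []
PUSH -8  [-8]
PUSH 5   [-8, 5]
DUP      [-8, 5, 5]
SWAP     [-8, 5, 5]
POP      [-8, 5]
SWAP     [5, -8]

3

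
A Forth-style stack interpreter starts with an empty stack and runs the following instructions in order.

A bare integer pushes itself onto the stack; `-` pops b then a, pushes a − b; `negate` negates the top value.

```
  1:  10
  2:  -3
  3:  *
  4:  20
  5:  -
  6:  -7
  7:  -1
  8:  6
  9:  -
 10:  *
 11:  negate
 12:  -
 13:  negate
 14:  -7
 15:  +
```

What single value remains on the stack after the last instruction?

-6

10      10
-3      10 -3
*       -30
20      -30 20
-       -50
-7      -50 -7
-1      -50 -7 -1
6       -50 -7 -1 6
-       -50 -7 -7
*       -50 49
negate  -50 -49
-       -1
negate  1
-7      1 -7
+       -6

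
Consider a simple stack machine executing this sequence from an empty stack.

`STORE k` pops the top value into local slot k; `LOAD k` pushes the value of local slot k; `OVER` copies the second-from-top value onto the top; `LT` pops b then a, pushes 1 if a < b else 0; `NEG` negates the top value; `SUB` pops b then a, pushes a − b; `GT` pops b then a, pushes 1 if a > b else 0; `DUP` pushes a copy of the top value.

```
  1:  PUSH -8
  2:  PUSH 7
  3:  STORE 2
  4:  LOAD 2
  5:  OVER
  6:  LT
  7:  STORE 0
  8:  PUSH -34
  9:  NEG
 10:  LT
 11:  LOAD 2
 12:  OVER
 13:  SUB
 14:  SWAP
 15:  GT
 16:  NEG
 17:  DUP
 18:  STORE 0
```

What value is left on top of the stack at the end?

-1

PUSH -8  : [-8]
PUSH 7   : [-8, 7]
STORE 2  : [-8]
LOAD 2   : [-8, 7]
OVER     : [-8, 7, -8]
LT       : [-8, 0]
STORE 0  : [-8]
PUSH -34 : [-8, -34]
NEG      : [-8, 34]
LT       : [1]
LOAD 2   : [1, 7]
OVER     : [1, 7, 1]
SUB      : [1, 6]
SWAP     : [6, 1]
GT       : [1]
NEG      : [-1]
DUP      : [-1, -1]
STORE 0  : [-1]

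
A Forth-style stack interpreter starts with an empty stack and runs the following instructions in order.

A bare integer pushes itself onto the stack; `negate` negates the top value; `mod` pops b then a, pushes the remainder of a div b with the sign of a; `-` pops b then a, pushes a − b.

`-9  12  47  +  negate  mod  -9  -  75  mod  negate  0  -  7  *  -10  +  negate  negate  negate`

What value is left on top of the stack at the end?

-9      -9
12      -9 12
47      -9 12 47
+       -9 59
negate  -9 -59
mod     -9
-9      -9 -9
-       0
75      0 75
mod     0
negate  0
0       0 0
-       0
7       0 7
*       0
-10     0 -10
+       -10
negate  10
negate  -10
negate  10

10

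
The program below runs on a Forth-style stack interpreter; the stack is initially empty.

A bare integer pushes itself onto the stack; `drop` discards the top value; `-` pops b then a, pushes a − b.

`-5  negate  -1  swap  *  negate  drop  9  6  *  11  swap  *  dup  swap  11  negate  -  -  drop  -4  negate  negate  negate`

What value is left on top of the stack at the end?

4

-5     -> [-5]
negate -> [5]
-1     -> [5, -1]
swap   -> [-1, 5]
*      -> [-5]
negate -> [5]
drop   -> []
9      -> [9]
6      -> [9, 6]
*      -> [54]
11     -> [54, 11]
swap   -> [11, 54]
*      -> [594]
dup    -> [594, 594]
swap   -> [594, 594]
11     -> [594, 594, 11]
negate -> [594, 594, -11]
-      -> [594, 605]
-      -> [-11]
drop   -> []
-4     -> [-4]
negate -> [4]
negate -> [-4]
negate -> [4]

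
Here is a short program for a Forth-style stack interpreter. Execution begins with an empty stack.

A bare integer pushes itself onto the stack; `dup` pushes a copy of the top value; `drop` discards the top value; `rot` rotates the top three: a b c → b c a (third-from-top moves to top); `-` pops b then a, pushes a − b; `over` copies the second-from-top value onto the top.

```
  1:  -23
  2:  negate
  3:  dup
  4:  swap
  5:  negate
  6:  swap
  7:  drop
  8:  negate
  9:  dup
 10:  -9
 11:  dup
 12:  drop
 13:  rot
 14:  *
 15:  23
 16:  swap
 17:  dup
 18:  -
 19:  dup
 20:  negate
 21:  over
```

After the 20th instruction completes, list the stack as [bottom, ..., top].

[23, 23, 0, 0]

-23    → -23
negate → 23
dup    → 23 23
swap   → 23 23
negate → 23 -23
swap   → -23 23
drop   → -23
negate → 23
dup    → 23 23
-9     → 23 23 -9
dup    → 23 23 -9 -9
drop   → 23 23 -9
rot    → 23 -9 23
*      → 23 -207
23     → 23 -207 23
swap   → 23 23 -207
dup    → 23 23 -207 -207
-      → 23 23 0
dup    → 23 23 0 0
negate → 23 23 0 0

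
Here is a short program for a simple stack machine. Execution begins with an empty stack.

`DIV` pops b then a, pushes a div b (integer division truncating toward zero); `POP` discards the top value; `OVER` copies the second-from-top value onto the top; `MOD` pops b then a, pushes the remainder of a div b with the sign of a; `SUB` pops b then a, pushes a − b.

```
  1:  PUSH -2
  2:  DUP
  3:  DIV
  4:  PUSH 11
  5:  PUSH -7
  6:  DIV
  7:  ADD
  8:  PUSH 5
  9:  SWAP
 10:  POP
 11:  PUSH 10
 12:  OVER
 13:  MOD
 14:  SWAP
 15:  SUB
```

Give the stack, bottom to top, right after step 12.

PUSH -2 -> [-2]
DUP     -> [-2, -2]
DIV     -> [1]
PUSH 11 -> [1, 11]
PUSH -7 -> [1, 11, -7]
DIV     -> [1, -1]
ADD     -> [0]
PUSH 5  -> [0, 5]
SWAP    -> [5, 0]
POP     -> [5]
PUSH 10 -> [5, 10]
OVER    -> [5, 10, 5]

[5, 10, 5]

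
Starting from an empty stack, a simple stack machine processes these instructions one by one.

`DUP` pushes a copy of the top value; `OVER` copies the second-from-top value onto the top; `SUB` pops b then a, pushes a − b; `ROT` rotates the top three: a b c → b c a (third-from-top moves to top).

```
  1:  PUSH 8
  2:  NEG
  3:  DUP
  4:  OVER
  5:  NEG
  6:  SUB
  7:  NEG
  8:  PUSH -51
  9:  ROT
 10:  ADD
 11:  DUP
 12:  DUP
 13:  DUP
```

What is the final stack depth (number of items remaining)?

PUSH 8    [8]
NEG       [-8]
DUP       [-8, -8]
OVER      [-8, -8, -8]
NEG       [-8, -8, 8]
SUB       [-8, -16]
NEG       [-8, 16]
PUSH -51  [-8, 16, -51]
ROT       [16, -51, -8]
ADD       [16, -59]
DUP       [16, -59, -59]
DUP       [16, -59, -59, -59]
DUP       [16, -59, -59, -59, -59]

5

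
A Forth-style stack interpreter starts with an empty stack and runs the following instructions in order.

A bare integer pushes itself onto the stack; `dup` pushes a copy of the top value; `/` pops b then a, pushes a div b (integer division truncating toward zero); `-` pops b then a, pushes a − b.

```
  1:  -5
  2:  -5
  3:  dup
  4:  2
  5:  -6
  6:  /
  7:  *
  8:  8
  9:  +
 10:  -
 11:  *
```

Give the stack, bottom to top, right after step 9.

-5  -> [-5]
-5  -> [-5, -5]
dup -> [-5, -5, -5]
2   -> [-5, -5, -5, 2]
-6  -> [-5, -5, -5, 2, -6]
/   -> [-5, -5, -5, 0]
*   -> [-5, -5, 0]
8   -> [-5, -5, 0, 8]
+   -> [-5, -5, 8]

[-5, -5, 8]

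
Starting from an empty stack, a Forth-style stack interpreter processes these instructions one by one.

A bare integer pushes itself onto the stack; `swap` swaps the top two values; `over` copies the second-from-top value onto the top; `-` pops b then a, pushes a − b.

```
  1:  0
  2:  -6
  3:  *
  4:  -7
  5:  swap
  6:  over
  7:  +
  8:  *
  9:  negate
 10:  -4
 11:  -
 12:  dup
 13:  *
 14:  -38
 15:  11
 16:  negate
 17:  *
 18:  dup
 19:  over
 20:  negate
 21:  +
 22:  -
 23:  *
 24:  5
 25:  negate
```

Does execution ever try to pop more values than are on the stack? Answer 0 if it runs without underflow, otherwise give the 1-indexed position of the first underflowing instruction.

0

0      : 0
-6     : 0 -6
*      : 0
-7     : 0 -7
swap   : -7 0
over   : -7 0 -7
+      : -7 -7
*      : 49
negate : -49
-4     : -49 -4
-      : -45
dup    : -45 -45
*      : 2025
-38    : 2025 -38
11     : 2025 -38 11
negate : 2025 -38 -11
*      : 2025 418
dup    : 2025 418 418
over   : 2025 418 418 418
negate : 2025 418 418 -418
+      : 2025 418 0
-      : 2025 418
*      : 846450
5      : 846450 5
negate : 846450 -5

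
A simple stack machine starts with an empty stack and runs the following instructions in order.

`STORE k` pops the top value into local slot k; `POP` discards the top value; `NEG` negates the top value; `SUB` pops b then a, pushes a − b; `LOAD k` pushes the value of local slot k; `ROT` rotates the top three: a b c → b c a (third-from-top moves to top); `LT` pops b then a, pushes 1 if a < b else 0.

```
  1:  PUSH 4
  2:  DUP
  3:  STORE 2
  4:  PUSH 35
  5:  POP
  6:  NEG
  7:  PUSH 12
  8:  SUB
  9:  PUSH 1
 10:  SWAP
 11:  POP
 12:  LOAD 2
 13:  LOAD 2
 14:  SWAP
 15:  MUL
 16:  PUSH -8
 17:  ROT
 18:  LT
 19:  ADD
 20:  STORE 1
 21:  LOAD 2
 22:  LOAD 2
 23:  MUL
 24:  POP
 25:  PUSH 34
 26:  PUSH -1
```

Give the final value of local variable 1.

17

PUSH 4  -> [4]
DUP     -> [4, 4]
STORE 2 -> [4]
PUSH 35 -> [4, 35]
POP     -> [4]
NEG     -> [-4]
PUSH 12 -> [-4, 12]
SUB     -> [-16]
PUSH 1  -> [-16, 1]
SWAP    -> [1, -16]
POP     -> [1]
LOAD 2  -> [1, 4]
LOAD 2  -> [1, 4, 4]
SWAP    -> [1, 4, 4]
MUL     -> [1, 16]
PUSH -8 -> [1, 16, -8]
ROT     -> [16, -8, 1]
LT      -> [16, 1]
ADD     -> [17]
STORE 1 -> []
LOAD 2  -> [4]
LOAD 2  -> [4, 4]
MUL     -> [16]
POP     -> []
PUSH 34 -> [34]
PUSH -1 -> [34, -1]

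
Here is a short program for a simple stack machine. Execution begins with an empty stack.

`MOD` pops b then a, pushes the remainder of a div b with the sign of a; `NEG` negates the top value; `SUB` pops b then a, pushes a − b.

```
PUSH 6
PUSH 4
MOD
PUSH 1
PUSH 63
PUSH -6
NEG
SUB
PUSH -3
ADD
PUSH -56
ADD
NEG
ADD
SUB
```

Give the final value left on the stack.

-1

PUSH 6   -> [6]
PUSH 4   -> [6, 4]
MOD      -> [2]
PUSH 1   -> [2, 1]
PUSH 63  -> [2, 1, 63]
PUSH -6  -> [2, 1, 63, -6]
NEG      -> [2, 1, 63, 6]
SUB      -> [2, 1, 57]
PUSH -3  -> [2, 1, 57, -3]
ADD      -> [2, 1, 54]
PUSH -56 -> [2, 1, 54, -56]
ADD      -> [2, 1, -2]
NEG      -> [2, 1, 2]
ADD      -> [2, 3]
SUB      -> [-1]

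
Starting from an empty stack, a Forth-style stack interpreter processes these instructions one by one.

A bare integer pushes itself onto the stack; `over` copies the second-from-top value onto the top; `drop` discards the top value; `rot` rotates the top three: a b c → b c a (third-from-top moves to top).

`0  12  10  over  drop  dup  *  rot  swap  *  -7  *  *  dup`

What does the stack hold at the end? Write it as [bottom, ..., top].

0     [0]
12    [0, 12]
10    [0, 12, 10]
over  [0, 12, 10, 12]
drop  [0, 12, 10]
dup   [0, 12, 10, 10]
*     [0, 12, 100]
rot   [12, 100, 0]
swap  [12, 0, 100]
*     [12, 0]
-7    [12, 0, -7]
*     [12, 0]
*     [0]
dup   [0, 0]

[0, 0]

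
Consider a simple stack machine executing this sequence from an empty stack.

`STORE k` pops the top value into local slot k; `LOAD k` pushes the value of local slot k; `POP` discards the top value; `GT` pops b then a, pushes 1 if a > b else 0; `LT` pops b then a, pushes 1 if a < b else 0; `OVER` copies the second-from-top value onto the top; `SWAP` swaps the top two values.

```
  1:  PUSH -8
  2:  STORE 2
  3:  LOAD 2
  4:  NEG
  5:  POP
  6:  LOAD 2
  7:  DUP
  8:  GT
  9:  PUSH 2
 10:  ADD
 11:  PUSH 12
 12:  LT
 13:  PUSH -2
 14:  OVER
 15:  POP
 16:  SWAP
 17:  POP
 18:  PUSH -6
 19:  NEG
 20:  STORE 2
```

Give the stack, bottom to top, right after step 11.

[2, 12]

PUSH -8 → [-8]
STORE 2 → []
LOAD 2  → [-8]
NEG     → [8]
POP     → []
LOAD 2  → [-8]
DUP     → [-8, -8]
GT      → [0]
PUSH 2  → [0, 2]
ADD     → [2]
PUSH 12 → [2, 12]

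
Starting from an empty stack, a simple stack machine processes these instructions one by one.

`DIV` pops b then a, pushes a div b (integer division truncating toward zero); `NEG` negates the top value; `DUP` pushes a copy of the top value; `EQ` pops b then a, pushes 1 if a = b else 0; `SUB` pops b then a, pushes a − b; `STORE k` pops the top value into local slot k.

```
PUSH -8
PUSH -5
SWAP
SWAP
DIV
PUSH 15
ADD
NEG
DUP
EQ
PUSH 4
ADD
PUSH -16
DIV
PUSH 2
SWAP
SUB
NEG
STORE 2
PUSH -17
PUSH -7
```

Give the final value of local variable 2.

-2

PUSH -8  : [-8]
PUSH -5  : [-8, -5]
SWAP     : [-5, -8]
SWAP     : [-8, -5]
DIV      : [1]
PUSH 15  : [1, 15]
ADD      : [16]
NEG      : [-16]
DUP      : [-16, -16]
EQ       : [1]
PUSH 4   : [1, 4]
ADD      : [5]
PUSH -16 : [5, -16]
DIV      : [0]
PUSH 2   : [0, 2]
SWAP     : [2, 0]
SUB      : [2]
NEG      : [-2]
STORE 2  : []
PUSH -17 : [-17]
PUSH -7  : [-17, -7]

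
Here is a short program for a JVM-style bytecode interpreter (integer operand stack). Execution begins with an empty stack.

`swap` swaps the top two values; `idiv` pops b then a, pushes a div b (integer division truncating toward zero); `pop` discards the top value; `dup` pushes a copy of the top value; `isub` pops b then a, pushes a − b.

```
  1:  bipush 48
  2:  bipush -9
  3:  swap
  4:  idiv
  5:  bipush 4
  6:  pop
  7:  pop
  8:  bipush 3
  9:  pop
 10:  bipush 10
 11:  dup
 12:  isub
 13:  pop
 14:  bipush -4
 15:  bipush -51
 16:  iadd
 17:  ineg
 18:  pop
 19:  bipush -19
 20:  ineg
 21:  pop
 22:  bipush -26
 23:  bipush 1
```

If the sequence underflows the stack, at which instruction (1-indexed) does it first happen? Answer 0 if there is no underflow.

bipush 48  -> 48
bipush -9  -> 48 -9
swap       -> -9 48
idiv       -> 0
bipush 4   -> 0 4
pop        -> 0
pop        -> (empty)
bipush 3   -> 3
pop        -> (empty)
bipush 10  -> 10
dup        -> 10 10
isub       -> 0
pop        -> (empty)
bipush -4  -> -4
bipush -51 -> -4 -51
iadd       -> -55
ineg       -> 55
pop        -> (empty)
bipush -19 -> -19
ineg       -> 19
pop        -> (empty)
bipush -26 -> -26
bipush 1   -> -26 1

0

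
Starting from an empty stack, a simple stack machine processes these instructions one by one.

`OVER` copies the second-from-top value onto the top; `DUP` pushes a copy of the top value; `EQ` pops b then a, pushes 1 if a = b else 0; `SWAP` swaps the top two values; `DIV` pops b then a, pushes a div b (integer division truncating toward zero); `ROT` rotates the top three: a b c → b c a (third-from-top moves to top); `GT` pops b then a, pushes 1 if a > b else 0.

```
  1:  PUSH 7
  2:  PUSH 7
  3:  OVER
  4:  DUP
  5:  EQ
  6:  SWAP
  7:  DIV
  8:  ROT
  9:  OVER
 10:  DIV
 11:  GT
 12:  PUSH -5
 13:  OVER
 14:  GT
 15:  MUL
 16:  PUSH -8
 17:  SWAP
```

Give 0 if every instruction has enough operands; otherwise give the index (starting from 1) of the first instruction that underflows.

8

PUSH 7 : [7]
PUSH 7 : [7, 7]
OVER   : [7, 7, 7]
DUP    : [7, 7, 7, 7]
EQ     : [7, 7, 1]
SWAP   : [7, 1, 7]
DIV    : [7, 0]
ROT  — needs 3 operands, stack has 2 → underflow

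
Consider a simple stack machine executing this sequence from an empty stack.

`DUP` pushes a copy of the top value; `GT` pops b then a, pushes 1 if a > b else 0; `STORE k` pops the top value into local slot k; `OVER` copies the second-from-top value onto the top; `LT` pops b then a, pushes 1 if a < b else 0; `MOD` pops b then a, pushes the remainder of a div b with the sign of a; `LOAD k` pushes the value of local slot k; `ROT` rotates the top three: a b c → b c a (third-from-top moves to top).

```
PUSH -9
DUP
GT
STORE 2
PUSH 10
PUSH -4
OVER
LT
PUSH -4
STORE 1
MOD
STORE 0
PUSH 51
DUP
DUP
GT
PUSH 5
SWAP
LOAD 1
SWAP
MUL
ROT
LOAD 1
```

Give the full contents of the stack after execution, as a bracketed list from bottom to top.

[5, 0, 51, -4]

PUSH -9 → [-9]
DUP     → [-9, -9]
GT      → [0]
STORE 2 → []
PUSH 10 → [10]
PUSH -4 → [10, -4]
OVER    → [10, -4, 10]
LT      → [10, 1]
PUSH -4 → [10, 1, -4]
STORE 1 → [10, 1]
MOD     → [0]
STORE 0 → []
PUSH 51 → [51]
DUP     → [51, 51]
DUP     → [51, 51, 51]
GT      → [51, 0]
PUSH 5  → [51, 0, 5]
SWAP    → [51, 5, 0]
LOAD 1  → [51, 5, 0, -4]
SWAP    → [51, 5, -4, 0]
MUL     → [51, 5, 0]
ROT     → [5, 0, 51]
LOAD 1  → [5, 0, 51, -4]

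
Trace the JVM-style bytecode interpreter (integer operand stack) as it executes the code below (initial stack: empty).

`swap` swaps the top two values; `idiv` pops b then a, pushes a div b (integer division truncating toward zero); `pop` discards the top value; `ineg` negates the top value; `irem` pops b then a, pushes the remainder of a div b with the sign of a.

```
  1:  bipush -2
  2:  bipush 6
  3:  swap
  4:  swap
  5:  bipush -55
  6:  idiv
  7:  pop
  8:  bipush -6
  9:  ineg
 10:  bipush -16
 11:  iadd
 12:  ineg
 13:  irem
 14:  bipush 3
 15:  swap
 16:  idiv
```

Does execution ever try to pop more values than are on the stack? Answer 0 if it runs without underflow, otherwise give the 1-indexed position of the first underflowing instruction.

0

bipush -2   -2
bipush 6    -2 6
swap        6 -2
swap        -2 6
bipush -55  -2 6 -55
idiv        -2 0
pop         -2
bipush -6   -2 -6
ineg        -2 6
bipush -16  -2 6 -16
iadd        -2 -10
ineg        -2 10
irem        -2
bipush 3    -2 3
swap        3 -2
idiv        -1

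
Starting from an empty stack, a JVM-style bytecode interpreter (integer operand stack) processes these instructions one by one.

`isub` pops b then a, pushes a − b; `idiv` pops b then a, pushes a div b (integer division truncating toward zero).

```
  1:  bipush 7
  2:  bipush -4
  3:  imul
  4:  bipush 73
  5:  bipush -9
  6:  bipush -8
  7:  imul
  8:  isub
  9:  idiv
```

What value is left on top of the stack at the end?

-28

bipush 7   [7]
bipush -4  [7, -4]
imul       [-28]
bipush 73  [-28, 73]
bipush -9  [-28, 73, -9]
bipush -8  [-28, 73, -9, -8]
imul       [-28, 73, 72]
isub       [-28, 1]
idiv       [-28]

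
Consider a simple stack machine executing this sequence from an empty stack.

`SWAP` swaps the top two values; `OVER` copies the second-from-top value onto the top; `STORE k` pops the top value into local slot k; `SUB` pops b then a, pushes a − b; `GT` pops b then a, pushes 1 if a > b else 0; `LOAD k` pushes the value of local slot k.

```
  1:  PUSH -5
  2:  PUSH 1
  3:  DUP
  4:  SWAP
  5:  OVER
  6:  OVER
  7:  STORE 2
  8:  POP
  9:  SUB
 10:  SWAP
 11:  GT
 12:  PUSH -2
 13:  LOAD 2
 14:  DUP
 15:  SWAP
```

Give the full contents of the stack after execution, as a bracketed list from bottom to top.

[1, -2, 1, 1]

PUSH -5 → [-5]
PUSH 1  → [-5, 1]
DUP     → [-5, 1, 1]
SWAP    → [-5, 1, 1]
OVER    → [-5, 1, 1, 1]
OVER    → [-5, 1, 1, 1, 1]
STORE 2 → [-5, 1, 1, 1]
POP     → [-5, 1, 1]
SUB     → [-5, 0]
SWAP    → [0, -5]
GT      → [1]
PUSH -2 → [1, -2]
LOAD 2  → [1, -2, 1]
DUP     → [1, -2, 1, 1]
SWAP    → [1, -2, 1, 1]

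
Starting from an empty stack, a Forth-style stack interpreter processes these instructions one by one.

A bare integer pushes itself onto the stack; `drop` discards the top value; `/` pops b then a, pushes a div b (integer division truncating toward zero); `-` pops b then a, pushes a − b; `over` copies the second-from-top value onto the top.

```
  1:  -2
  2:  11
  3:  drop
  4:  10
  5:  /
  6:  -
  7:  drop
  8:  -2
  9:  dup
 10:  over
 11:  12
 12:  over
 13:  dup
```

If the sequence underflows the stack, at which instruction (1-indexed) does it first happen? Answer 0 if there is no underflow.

-2   : -2
11   : -2 11
drop : -2
10   : -2 10
/    : 0
-  — needs 2 operands, stack has 1 → underflow

6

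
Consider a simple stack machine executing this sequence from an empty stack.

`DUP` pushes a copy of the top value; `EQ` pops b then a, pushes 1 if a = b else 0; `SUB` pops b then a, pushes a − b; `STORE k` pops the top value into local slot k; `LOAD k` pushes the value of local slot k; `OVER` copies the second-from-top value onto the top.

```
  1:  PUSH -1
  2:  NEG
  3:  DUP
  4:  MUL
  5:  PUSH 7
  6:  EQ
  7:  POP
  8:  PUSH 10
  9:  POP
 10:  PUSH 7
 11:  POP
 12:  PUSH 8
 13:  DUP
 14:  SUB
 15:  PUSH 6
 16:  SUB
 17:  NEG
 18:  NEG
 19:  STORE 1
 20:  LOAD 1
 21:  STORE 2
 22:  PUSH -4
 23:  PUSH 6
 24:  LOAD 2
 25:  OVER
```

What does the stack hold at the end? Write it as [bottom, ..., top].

[-4, 6, -6, 6]

PUSH -1 -> [-1]
NEG     -> [1]
DUP     -> [1, 1]
MUL     -> [1]
PUSH 7  -> [1, 7]
EQ      -> [0]
POP     -> []
PUSH 10 -> [10]
POP     -> []
PUSH 7  -> [7]
POP     -> []
PUSH 8  -> [8]
DUP     -> [8, 8]
SUB     -> [0]
PUSH 6  -> [0, 6]
SUB     -> [-6]
NEG     -> [6]
NEG     -> [-6]
STORE 1 -> []
LOAD 1  -> [-6]
STORE 2 -> []
PUSH -4 -> [-4]
PUSH 6  -> [-4, 6]
LOAD 2  -> [-4, 6, -6]
OVER    -> [-4, 6, -6, 6]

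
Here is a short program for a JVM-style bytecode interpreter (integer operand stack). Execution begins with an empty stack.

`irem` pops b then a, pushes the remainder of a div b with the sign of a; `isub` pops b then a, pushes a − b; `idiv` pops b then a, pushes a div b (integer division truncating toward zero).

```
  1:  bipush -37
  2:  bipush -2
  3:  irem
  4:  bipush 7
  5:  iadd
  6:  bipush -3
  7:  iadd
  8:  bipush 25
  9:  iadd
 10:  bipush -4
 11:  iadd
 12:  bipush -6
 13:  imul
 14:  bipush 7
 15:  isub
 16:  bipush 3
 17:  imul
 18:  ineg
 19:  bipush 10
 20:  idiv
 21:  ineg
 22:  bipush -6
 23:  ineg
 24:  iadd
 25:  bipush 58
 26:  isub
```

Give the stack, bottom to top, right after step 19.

bipush -37  [-37]
bipush -2   [-37, -2]
irem        [-1]
bipush 7    [-1, 7]
iadd        [6]
bipush -3   [6, -3]
iadd        [3]
bipush 25   [3, 25]
iadd        [28]
bipush -4   [28, -4]
iadd        [24]
bipush -6   [24, -6]
imul        [-144]
bipush 7    [-144, 7]
isub        [-151]
bipush 3    [-151, 3]
imul        [-453]
ineg        [453]
bipush 10   [453, 10]

[453, 10]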